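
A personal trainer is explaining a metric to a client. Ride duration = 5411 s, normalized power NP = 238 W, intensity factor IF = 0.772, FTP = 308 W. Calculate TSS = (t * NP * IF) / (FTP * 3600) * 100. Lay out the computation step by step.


Numerator = 5411 * 238 * 0.772 = 994195.496
Denominator = 308 * 3600 = 1108800
TSS = 994195.496 / 1108800 * 100
= 89.66

89.66 TSS


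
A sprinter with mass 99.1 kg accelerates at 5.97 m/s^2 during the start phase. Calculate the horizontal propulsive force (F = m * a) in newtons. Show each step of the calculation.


F = m * a
= 99.1 * 5.97
= 591.63 N

591.63 N


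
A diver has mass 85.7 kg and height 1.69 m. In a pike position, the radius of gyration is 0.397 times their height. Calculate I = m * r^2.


r = 0.397 * 1.69 = 0.67093 m
I = m * r^2 = 85.7 * 0.450147 = 38.578 kg*m^2

38.578 kg*m^2


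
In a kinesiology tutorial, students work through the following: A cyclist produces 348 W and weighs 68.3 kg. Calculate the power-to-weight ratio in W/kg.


P/W = power / mass
= 348 / 68.3
= 5.095 W/kg

5.095 W/kg


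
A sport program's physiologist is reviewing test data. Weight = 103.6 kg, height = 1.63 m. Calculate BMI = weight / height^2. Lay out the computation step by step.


height^2 = 1.63^2 = 2.6569
BMI = 103.6 / 2.6569 = 38.99 kg/m^2

38.99 kg/m^2


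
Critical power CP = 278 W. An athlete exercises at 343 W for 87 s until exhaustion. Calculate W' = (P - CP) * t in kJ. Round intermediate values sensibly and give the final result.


P - CP = 343 - 278 = 65 W
W' = 65 * 87 = 5655 J
= 5655 / 1000 = 5.655 kJ

5.655 kJ


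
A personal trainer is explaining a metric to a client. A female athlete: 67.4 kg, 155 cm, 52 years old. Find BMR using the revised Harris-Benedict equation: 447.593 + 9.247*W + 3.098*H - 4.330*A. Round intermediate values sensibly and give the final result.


Intercept = 447.593
Weight contribution = 9.247 * 67.4 = 623.2478
Height contribution = 3.098 * 155 = 480.19
Age contribution = 4.33 * 52 = 225.16
BMR = 447.593 + 623.2478 + 480.19 - 225.16
= 1325.87 kcal/day

1325.87 kcal/day


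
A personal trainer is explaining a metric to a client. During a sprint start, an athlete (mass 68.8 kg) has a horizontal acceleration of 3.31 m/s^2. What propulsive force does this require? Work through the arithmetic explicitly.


Propulsive force = mass * acceleration
= 68.8 kg * 3.31 m/s^2
= 227.73 N

227.73 N


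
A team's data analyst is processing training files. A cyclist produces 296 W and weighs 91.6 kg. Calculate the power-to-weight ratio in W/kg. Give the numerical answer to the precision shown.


P/W = power / mass
= 296 / 91.6
= 3.231 W/kg

3.231 W/kg


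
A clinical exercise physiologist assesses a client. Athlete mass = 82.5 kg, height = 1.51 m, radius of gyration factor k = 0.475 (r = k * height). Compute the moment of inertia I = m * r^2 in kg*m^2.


r = k * height = 0.475 * 1.51 = 0.71725 m
r^2 = 0.71725^2 = 0.514448
I = 82.5 * 0.514448 = 42.442 kg*m^2

42.442 kg*m^2


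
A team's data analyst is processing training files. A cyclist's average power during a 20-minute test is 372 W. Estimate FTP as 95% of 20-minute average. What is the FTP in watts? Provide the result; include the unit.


FTP = 20-min power * 0.95
= 372 * 0.95
= 353.4 W

353.4 W


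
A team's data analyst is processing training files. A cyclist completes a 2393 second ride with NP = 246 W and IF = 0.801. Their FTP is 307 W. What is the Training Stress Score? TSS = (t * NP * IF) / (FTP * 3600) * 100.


t * NP * IF = 2393 * 246 * 0.801 = 471531.078
FTP * 3600 = 1105200
TSS = (471531.078 / 1105200) * 100 = 42.66

42.66 TSS


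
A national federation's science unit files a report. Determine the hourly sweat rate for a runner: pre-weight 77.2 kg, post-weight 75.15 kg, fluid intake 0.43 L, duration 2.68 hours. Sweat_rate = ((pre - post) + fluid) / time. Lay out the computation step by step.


Mass lost = 77.2 - 75.15 = 2.05 kg
Add fluid consumed: 2.05 + 0.43 = 2.48 L total sweat
Sweat rate = 2.48 / 2.68 = 0.925 L/h

0.925 L/h


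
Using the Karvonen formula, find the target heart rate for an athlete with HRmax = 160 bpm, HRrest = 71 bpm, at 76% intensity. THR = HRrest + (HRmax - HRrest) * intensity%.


HRR = 160 - 71 = 89
THR = 71 + 89 * 0.76
= 71 + 67.64
= 138.64 bpm

138.64 bpm


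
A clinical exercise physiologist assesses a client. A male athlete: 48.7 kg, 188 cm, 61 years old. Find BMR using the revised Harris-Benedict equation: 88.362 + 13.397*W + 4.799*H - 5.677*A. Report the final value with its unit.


Intercept = 88.362
Weight contribution = 13.397 * 48.7 = 652.4339
Height contribution = 4.799 * 188 = 902.212
Age contribution = 5.677 * 61 = 346.297
BMR = 88.362 + 652.4339 + 902.212 - 346.297
= 1296.71 kcal/day

1296.71 kcal/day


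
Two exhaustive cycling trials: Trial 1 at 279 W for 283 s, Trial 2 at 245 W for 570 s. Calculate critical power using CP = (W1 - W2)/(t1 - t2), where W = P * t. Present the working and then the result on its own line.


W1 = 279 * 283 = 78957 J
W2 = 245 * 570 = 139650 J
CP = (78957 - 139650) / (283 - 570)
= -60693 / -287
= 211.47 W

211.47 W


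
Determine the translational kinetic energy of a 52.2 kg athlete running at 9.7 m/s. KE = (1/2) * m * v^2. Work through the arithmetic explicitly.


KE = 0.5 * m * v^2
= 0.5 * 52.2 * 9.7^2
= 0.5 * 52.2 * 94.09
= 2455.75 J

2455.75 J


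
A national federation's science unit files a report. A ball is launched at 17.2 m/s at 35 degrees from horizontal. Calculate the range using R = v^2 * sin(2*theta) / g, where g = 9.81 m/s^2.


sin(2 * 35) = sin(70) = 0.939693
v^2 = 17.2^2 = 295.84
R = 295.84 * 0.939693 / 9.81
= 28.338 m

28.338 m


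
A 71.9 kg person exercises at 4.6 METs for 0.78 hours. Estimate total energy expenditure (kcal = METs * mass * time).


Energy = METs * mass(kg) * time(h)
= 4.6 * 71.9 * 0.78
= 257.98 kcal

257.98 kcal


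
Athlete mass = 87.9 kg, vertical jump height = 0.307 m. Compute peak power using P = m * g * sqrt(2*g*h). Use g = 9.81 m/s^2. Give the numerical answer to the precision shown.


sqrt(2 * 9.81 * 0.307) = sqrt(6.02334) = 2.454249 m/s
P = 87.9 * 9.81 * 2.454249
= 2116.3 W

2116.3 W


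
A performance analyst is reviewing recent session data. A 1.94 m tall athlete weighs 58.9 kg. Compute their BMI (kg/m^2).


height^2 = 3.7636 m^2
BMI = 58.9 / 3.7636 = 15.65 kg/m^2

15.65 kg/m^2


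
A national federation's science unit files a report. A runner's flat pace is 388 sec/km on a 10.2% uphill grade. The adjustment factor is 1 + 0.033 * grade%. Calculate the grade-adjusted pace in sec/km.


Factor = 1 + 0.033 * 10.2 = 1.3366
Adjusted pace = 388 * 1.3366
= 518.6 sec/km

518.6 s/km


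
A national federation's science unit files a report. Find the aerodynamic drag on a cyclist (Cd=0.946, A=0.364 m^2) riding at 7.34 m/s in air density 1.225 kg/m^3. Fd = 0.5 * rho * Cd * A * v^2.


Fd = 0.5 * 1.225 * 0.946 * 0.364 * 7.34^2
= 0.5 * 1.225 * 0.946 * 0.364 * 53.8756
= 11.363 N

11.363 N


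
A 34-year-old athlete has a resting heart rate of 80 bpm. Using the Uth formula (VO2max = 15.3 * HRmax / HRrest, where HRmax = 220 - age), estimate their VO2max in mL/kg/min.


HRmax = 220 - 34 = 186 bpm
Ratio = HRmax / HRrest = 186 / 80 = 2.325
VO2max = 15.3 * 2.325 = 35.57 mL/kg/min

35.57 mL/kg/min


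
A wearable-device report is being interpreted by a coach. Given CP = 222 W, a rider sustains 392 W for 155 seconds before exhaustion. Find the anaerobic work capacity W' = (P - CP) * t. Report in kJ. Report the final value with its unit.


Excess power = 392 - 222 = 170 W
Work above CP = 170 * 155 = 26350 J
W' = 26.35 kJ

26.35 kJ


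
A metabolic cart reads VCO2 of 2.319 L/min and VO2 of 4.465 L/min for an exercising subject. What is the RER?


RER = VCO2 / VO2 = 2.319 / 4.465 = 0.5194

0.5194


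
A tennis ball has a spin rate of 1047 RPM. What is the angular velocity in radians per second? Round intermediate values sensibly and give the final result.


Convert RPM to rad/s: multiply by 2*pi and divide by 60
omega = 1047 * 2 * pi / 60
= 109.642 rad/s

109.642 rad/s


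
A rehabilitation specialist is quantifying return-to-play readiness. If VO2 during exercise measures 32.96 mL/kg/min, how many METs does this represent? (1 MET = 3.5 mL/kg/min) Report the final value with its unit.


METs = VO2 / 3.5 = 32.96 / 3.5 = 9.42

9.42 METs


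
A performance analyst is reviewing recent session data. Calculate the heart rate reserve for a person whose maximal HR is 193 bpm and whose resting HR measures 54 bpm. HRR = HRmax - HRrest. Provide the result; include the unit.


HRmax = 193 bpm
HRrest = 54 bpm
HRR = 193 - 54 = 139 bpm

139 bpm


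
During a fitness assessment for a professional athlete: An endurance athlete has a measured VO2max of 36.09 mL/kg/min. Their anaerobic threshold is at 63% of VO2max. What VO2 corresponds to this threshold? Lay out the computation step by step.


Anaerobic threshold VO2 = VO2max * 63%
= 36.09 * 0.63
= 22.74 mL/kg/min

22.74 mL/kg/min


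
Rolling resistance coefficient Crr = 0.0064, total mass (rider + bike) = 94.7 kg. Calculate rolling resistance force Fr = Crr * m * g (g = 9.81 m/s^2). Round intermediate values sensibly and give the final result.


Fr = Crr * m * g
= 0.0064 * 94.7 * 9.81
= 5.946 N

5.946 N


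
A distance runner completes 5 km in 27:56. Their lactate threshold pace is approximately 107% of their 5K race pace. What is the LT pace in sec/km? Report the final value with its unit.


Convert to seconds: 27 min 56 s = 1676 s
Pace per km = 1676 / 5 = 335.2 s/km
LT pace = 335.2 * 1.07 = 358.66 s/km

358.66 s/km


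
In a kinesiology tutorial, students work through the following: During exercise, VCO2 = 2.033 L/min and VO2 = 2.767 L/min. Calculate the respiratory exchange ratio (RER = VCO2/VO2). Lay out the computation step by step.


RER = VCO2 / VO2
= 2.033 / 2.767
= 0.7347

0.7347


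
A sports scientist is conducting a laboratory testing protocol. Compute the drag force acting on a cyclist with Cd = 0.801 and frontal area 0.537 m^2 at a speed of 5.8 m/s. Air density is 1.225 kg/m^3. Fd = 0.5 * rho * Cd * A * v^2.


Step 1: v^2 = 33.64
Step 2: Fd = 0.5 * 1.225 * 0.801 * 0.537 * 33.64
= 8.863 N

8.863 N


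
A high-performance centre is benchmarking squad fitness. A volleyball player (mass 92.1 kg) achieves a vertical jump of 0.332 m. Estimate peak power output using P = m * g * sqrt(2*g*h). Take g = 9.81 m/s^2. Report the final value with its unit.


2 * g * h = 2 * 9.81 * 0.332 = 6.51384
sqrt(6.51384) = 2.552223 m/s
P = 92.1 * 9.81 * 2.552223 = 2305.94 W

2305.94 W


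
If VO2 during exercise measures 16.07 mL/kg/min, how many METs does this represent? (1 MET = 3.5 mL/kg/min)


METs = VO2 / 3.5 = 16.07 / 3.5 = 4.59

4.59 METs


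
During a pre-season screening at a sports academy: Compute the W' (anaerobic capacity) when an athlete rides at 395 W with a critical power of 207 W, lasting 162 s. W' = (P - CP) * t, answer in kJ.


Above-CP power = 188 W
Duration = 162 s
W' = 188 * 162 = 30456 J
Convert: 30456 / 1000 = 30.456 kJ

30.456 kJ


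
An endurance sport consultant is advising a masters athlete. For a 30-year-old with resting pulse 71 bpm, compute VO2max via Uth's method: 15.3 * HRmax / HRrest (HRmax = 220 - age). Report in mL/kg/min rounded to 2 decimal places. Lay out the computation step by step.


Step 1: HRmax = 220 - 30 = 190 bpm
Step 2: Ratio = 190 / 71 = 2.6761
Step 3: VO2max = 15.3 * 2.6761 = 40.94 mL/kg/min

40.94 mL/kg/min


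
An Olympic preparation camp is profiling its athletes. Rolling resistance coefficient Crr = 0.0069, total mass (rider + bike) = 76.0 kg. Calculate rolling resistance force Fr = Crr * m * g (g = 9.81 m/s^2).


Fr = Crr * m * g
= 0.0069 * 76.0 * 9.81
= 5.144 N

5.144 N


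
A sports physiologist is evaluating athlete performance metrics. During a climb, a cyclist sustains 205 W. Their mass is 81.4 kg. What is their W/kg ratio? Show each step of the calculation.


Power-to-weight = 205 W / 81.4 kg
= 2.518 W/kg

2.518 W/kg


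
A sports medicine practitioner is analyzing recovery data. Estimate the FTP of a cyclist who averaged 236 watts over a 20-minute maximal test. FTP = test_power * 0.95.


FTP = 236 * 0.95 = 224.2 W

224.2 W


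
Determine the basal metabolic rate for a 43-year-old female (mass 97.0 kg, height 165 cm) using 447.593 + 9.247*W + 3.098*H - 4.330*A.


BMR = 447.593 + 9.247*97.0 + 3.098*165 - 4.330*43
= 1669.53 kcal/day

1669.53 kcal/day


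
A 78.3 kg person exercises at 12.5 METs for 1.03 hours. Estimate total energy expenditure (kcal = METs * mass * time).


Energy = METs * mass(kg) * time(h)
= 12.5 * 78.3 * 1.03
= 1008.11 kcal

1008.11 kcal


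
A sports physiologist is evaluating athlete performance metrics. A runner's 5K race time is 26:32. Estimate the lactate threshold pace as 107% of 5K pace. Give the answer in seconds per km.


Total race time = 26*60 + 32 = 1592 seconds
5K pace = 1592 / 5 = 318.4 sec/km
LT pace = 318.4 * 1.07 = 340.69 sec/km

340.69 s/km


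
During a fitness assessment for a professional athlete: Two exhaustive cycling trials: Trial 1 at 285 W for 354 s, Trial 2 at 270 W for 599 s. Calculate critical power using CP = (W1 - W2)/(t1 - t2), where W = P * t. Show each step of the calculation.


W1 = 285 * 354 = 100890 J
W2 = 270 * 599 = 161730 J
CP = (100890 - 161730) / (354 - 599)
= -60840 / -245
= 248.33 W

248.33 W


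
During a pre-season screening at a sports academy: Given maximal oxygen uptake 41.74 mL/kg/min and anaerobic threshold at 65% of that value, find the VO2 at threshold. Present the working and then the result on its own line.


Percentage as decimal = 0.65
VO2 at AT = 41.74 * 0.65 = 27.13 mL/kg/min

27.13 mL/kg/min


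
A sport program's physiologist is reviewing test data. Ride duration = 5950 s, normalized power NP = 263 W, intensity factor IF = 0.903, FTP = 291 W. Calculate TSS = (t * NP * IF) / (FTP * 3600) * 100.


Numerator = 5950 * 263 * 0.903 = 1413059.55
Denominator = 291 * 3600 = 1047600
TSS = 1413059.55 / 1047600 * 100
= 134.89

134.89 TSS


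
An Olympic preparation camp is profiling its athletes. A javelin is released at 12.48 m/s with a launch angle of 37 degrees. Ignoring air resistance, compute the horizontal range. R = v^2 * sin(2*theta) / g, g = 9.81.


Launch speed squared = 155.7504
sin(2 * 37 deg) = 0.961262
Range = 155.7504 * 0.961262 / 9.81
= 15.262 m

15.262 m


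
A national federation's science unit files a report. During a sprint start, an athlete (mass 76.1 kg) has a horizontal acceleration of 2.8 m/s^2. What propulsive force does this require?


Propulsive force = mass * acceleration
= 76.1 kg * 2.8 m/s^2
= 213.08 N

213.08 N


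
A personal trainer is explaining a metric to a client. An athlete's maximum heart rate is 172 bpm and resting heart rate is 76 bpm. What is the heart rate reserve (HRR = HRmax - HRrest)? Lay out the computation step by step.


HRR = HRmax - HRrest
= 172 - 76
= 96 bpm

96 bpm


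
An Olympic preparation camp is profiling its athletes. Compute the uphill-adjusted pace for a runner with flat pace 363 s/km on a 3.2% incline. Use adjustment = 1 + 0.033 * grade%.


Adjustment factor = 1 + 0.033 * 3.2 = 1.1056
Grade-adjusted pace = 363 * 1.1056 = 401.33 s/km

401.33 s/km


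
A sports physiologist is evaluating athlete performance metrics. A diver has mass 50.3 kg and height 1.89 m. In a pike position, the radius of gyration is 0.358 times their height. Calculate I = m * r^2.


r = 0.358 * 1.89 = 0.67662 m
I = m * r^2 = 50.3 * 0.457815 = 23.028 kg*m^2

23.028 kg*m^2


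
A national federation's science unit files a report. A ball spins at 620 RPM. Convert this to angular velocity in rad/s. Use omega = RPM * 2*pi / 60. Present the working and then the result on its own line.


omega = 620 * 2 * pi / 60
= 620 * 6.28318531 / 60
= 3895.575 / 60
= 64.926 rad/s

64.926 rad/s


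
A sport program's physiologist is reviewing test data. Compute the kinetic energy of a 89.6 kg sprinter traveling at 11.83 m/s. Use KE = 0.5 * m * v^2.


Velocity squared = 139.9489
KE = 0.5 * 89.6 * 139.9489 = 6269.71 J

6269.71 J


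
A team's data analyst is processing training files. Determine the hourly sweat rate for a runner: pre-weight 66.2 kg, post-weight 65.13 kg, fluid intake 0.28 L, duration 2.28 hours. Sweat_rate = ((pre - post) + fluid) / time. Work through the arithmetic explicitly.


Mass lost = 66.2 - 65.13 = 1.07 kg
Add fluid consumed: 1.07 + 0.28 = 1.35 L total sweat
Sweat rate = 1.35 / 2.28 = 0.592 L/h

0.592 L/h


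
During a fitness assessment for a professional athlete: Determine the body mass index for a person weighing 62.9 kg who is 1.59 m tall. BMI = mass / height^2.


BMI = mass / height^2
= 62.9 / 1.59^2
= 62.9 / 2.5281
= 24.88 kg/m^2

24.88 kg/m^2


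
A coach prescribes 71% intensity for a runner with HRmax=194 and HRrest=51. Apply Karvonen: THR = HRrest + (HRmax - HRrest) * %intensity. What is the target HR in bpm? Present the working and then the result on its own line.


Heart rate reserve = 194 - 51 = 143
Intensity fraction = 71 / 100 = 0.71
THR = 51 + 143 * 0.71 = 152.53 bpm

152.53 bpm


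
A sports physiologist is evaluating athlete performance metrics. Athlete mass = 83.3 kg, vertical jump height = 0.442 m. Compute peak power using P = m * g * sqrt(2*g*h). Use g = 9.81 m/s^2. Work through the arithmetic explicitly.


sqrt(2 * 9.81 * 0.442) = sqrt(8.67204) = 2.944833 m/s
P = 83.3 * 9.81 * 2.944833
= 2406.44 W

2406.44 W


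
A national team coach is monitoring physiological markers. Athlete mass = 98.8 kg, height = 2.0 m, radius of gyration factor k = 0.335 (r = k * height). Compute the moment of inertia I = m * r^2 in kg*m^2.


r = k * height = 0.335 * 2.0 = 0.67 m
r^2 = 0.67^2 = 0.4489
I = 98.8 * 0.4489 = 44.351 kg*m^2

44.351 kg*m^2


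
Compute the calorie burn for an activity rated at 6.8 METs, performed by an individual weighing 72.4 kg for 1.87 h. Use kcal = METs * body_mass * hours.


Product of METs and mass = 6.8 * 72.4 = 492.32
Total kcal = 492.32 * 1.87 = 920.64 kcal

920.64 kcal


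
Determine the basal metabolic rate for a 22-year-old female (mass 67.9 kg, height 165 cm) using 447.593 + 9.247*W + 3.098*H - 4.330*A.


BMR = 447.593 + 9.247*67.9 + 3.098*165 - 4.330*22
= 1491.37 kcal/day

1491.37 kcal/day


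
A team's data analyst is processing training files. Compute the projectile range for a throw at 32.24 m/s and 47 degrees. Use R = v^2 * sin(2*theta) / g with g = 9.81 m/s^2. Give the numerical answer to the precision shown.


Two times the angle = 94 degrees
sin(94) = 0.997564
R = 1039.4176 * 0.997564 / 9.81 = 105.697 m

105.697 m


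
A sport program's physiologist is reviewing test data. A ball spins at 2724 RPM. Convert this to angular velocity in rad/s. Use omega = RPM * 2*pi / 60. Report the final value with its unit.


omega = 2724 * 2 * pi / 60
= 2724 * 6.28318531 / 60
= 17115.397 / 60
= 285.257 rad/s

285.257 rad/s


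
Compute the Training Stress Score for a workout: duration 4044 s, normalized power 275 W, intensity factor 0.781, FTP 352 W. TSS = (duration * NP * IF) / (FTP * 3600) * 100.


Product = 4044 * 275 * 0.781 = 868550.1
Base = 352 * 3600 = 1267200
TSS = 868550.1 / 1267200 * 100 = 68.54

68.54 TSS


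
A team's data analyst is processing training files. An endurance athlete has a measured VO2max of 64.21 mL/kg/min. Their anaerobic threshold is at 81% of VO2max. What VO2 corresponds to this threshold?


Anaerobic threshold VO2 = VO2max * 81%
= 64.21 * 0.81
= 52.01 mL/kg/min

52.01 mL/kg/min


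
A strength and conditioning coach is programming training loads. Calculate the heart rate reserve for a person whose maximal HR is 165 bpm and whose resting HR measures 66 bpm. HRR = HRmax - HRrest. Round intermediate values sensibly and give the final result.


HRmax = 165 bpm
HRrest = 66 bpm
HRR = 165 - 66 = 99 bpm

99 bpm


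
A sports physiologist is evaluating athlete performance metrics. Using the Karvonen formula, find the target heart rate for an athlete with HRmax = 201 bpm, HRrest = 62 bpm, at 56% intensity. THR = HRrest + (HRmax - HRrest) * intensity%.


HRR = 201 - 62 = 139
THR = 62 + 139 * 0.56
= 62 + 77.84
= 139.84 bpm

139.84 bpm


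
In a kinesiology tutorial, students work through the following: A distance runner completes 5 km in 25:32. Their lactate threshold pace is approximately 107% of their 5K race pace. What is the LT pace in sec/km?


Convert to seconds: 25 min 32 s = 1532 s
Pace per km = 1532 / 5 = 306.4 s/km
LT pace = 306.4 * 1.07 = 327.85 s/km

327.85 s/km


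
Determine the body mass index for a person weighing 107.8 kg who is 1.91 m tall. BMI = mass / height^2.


BMI = mass / height^2
= 107.8 / 1.91^2
= 107.8 / 3.6481
= 29.55 kg/m^2

29.55 kg/m^2


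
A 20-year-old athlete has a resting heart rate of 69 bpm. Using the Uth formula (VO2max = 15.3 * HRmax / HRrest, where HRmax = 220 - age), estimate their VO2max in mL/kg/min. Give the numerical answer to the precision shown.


HRmax = 220 - 20 = 200 bpm
Ratio = HRmax / HRrest = 200 / 69 = 2.8986
VO2max = 15.3 * 2.8986 = 44.35 mL/kg/min

44.35 mL/kg/min


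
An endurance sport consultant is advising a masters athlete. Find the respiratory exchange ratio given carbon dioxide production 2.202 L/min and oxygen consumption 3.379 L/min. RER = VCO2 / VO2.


VCO2 = 2.202 L/min
VO2 = 3.379 L/min
RER = 2.202 / 3.379 = 0.6517

0.6517


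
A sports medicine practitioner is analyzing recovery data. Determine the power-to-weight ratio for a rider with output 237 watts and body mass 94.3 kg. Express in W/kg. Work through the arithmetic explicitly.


P/W = 237 / 94.3 = 2.513 W/kg

2.513 W/kg


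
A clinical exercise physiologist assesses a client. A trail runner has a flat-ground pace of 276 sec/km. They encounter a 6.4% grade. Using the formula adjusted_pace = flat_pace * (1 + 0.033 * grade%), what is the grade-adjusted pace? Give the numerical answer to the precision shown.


Grade factor = 1 + 0.033 * 6.4 = 1.2112
Adjusted = 276 * 1.2112 = 334.29 sec/km

334.29 s/km


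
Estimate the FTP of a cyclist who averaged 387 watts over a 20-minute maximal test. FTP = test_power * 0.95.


FTP = 387 * 0.95 = 367.65 W

367.65 W


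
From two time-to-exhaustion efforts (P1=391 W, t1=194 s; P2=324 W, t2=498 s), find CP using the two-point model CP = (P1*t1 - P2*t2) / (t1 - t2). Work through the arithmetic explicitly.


Work in trial 1 = 75854 J
Work in trial 2 = 161352 J
Delta work = -85498 J
Delta time = -304 s
CP = -85498 / -304 = 281.24 W

281.24 W


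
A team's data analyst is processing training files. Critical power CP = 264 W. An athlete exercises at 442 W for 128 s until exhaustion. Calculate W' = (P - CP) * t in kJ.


P - CP = 442 - 264 = 178 W
W' = 178 * 128 = 22784 J
= 22784 / 1000 = 22.784 kJ

22.784 kJ


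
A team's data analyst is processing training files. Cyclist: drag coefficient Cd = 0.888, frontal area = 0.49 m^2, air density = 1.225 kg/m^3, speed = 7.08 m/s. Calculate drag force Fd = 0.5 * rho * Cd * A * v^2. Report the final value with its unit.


v^2 = 7.08^2 = 50.1264
Fd = 0.5 * 1.225 * 0.888 * 0.49 * 50.1264
= 13.359 N

13.359 N


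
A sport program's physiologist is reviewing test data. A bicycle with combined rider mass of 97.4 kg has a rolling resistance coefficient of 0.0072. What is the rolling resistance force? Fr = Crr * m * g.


Fr = 0.0072 * 97.4 * 9.81
= 0.70128 * 9.81
= 6.88 N

6.88 N


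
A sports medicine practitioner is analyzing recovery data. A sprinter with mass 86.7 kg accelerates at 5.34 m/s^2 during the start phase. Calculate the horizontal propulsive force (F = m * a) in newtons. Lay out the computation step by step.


F = m * a
= 86.7 * 5.34
= 462.98 N

462.98 N


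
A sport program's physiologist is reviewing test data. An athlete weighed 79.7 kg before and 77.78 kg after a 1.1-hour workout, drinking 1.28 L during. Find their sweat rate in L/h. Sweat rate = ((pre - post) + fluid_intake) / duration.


Body mass change = 1.92 kg
Total sweat loss = 1.92 + 1.28 = 3.2 L
Rate = 3.2 / 1.1 = 2.909 L/h

2.909 L/h


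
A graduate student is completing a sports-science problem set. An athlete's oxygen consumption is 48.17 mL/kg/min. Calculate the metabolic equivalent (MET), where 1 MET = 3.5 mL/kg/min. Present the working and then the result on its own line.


MET = VO2 / 3.5
= 48.17 / 3.5
= 13.76 METs

13.76 METs


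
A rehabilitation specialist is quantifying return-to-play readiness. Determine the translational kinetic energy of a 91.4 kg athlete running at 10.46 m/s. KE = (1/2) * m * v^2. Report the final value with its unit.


KE = 0.5 * m * v^2
= 0.5 * 91.4 * 10.46^2
= 0.5 * 91.4 * 109.4116
= 5000.11 J

5000.11 J


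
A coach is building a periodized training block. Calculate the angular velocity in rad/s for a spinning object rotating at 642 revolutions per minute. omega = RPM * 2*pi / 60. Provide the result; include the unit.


omega = RPM * 2*pi / 60
= 642 * 6.28318531 / 60
= 67.23 rad/s

67.23 rad/s


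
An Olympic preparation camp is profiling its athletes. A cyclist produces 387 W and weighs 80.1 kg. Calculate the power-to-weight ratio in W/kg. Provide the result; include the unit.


P/W = power / mass
= 387 / 80.1
= 4.831 W/kg

4.831 W/kg


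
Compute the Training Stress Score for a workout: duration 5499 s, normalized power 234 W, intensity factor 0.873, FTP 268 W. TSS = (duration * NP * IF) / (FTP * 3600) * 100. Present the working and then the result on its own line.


Product = 5499 * 234 * 0.873 = 1123346.718
Base = 268 * 3600 = 964800
TSS = 1123346.718 / 964800 * 100 = 116.43

116.43 TSS


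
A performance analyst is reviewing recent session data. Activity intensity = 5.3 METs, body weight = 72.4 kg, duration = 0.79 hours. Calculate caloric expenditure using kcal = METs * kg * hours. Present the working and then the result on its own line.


kcal = 5.3 * 72.4 * 0.79
= 383.72 * 0.79
= 303.14 kcal

303.14 kcal


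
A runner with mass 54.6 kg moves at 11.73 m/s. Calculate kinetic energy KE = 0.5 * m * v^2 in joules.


v^2 = 11.73^2 = 137.5929
KE = 0.5 * 54.6 * 137.5929
= 3756.29 J

3756.29 J


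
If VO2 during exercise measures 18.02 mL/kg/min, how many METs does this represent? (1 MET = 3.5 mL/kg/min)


METs = VO2 / 3.5 = 18.02 / 3.5 = 5.15

5.15 METs


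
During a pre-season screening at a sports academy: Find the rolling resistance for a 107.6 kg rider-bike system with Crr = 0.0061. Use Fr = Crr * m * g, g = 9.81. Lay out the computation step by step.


m * g = 107.6 * 9.81 = 1055.556 N
Fr = 0.0061 * 1055.556 = 6.439 N

6.439 N


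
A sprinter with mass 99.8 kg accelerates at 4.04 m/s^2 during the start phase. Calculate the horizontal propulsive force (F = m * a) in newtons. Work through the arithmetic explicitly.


F = m * a
= 99.8 * 4.04
= 403.19 N

403.19 N


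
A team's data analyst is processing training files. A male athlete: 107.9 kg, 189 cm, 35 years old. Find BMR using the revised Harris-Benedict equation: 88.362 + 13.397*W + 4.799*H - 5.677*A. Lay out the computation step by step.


Intercept = 88.362
Weight contribution = 13.397 * 107.9 = 1445.5363
Height contribution = 4.799 * 189 = 907.011
Age contribution = 5.677 * 35 = 198.695
BMR = 88.362 + 1445.5363 + 907.011 - 198.695
= 2242.21 kcal/day

2242.21 kcal/day


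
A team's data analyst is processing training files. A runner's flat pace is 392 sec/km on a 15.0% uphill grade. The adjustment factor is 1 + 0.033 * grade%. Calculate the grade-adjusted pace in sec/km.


Factor = 1 + 0.033 * 15.0 = 1.495
Adjusted pace = 392 * 1.495
= 586.04 sec/km

586.04 s/km


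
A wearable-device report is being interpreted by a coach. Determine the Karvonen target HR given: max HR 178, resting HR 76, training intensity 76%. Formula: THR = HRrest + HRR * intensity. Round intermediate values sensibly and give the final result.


HRR = HRmax - HRrest = 178 - 76 = 102
THR = 76 + 102 * 0.76
= 153.52 bpm

153.52 bpm


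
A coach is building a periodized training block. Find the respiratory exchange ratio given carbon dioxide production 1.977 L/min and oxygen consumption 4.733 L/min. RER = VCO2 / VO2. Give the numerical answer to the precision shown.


VCO2 = 1.977 L/min
VO2 = 4.733 L/min
RER = 1.977 / 4.733 = 0.4177

0.4177


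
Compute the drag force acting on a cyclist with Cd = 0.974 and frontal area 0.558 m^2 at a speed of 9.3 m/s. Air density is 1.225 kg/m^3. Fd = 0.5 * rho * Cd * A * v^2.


Step 1: v^2 = 86.49
Step 2: Fd = 0.5 * 1.225 * 0.974 * 0.558 * 86.49
= 28.792 N

28.792 N


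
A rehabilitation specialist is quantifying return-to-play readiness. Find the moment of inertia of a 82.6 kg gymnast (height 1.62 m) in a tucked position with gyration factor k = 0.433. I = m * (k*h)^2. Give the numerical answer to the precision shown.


Radius of gyration = 0.433 * 1.62 = 0.70146 m
I = 82.6 * 0.70146^2
= 82.6 * 0.492046
= 40.643 kg*m^2

40.643 kg*m^2


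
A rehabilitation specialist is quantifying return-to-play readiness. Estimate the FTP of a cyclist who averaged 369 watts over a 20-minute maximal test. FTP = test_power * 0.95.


FTP = 369 * 0.95 = 350.55 W

350.55 W


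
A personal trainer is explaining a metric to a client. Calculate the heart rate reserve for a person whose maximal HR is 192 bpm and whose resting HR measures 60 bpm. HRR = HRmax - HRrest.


HRmax = 192 bpm
HRrest = 60 bpm
HRR = 192 - 60 = 132 bpm

132 bpm


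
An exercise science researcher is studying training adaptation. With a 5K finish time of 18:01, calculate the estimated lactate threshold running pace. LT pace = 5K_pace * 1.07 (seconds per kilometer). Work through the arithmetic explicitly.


Race duration = 1081 s for 5 km
Average pace = 1081 / 5 = 216.2 s/km
LT pace = 216.2 * 1.07
= 231.33 s/km

231.33 s/km


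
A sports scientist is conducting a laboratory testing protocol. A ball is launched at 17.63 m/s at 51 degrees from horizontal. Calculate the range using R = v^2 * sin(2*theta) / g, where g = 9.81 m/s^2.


sin(2 * 51) = sin(102) = 0.978148
v^2 = 17.63^2 = 310.8169
R = 310.8169 * 0.978148 / 9.81
= 30.991 m

30.991 m


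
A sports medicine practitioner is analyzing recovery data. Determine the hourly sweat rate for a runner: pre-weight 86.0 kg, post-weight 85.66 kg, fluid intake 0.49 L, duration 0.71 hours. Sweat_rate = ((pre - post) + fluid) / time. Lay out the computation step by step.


Mass lost = 86.0 - 85.66 = 0.34 kg
Add fluid consumed: 0.34 + 0.49 = 0.83 L total sweat
Sweat rate = 0.83 / 0.71 = 1.169 L/h

1.169 L/h


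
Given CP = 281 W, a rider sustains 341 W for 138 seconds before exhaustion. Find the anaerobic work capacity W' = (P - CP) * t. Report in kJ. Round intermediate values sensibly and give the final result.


Excess power = 341 - 281 = 60 W
Work above CP = 60 * 138 = 8280 J
W' = 8.28 kJ

8.28 kJ


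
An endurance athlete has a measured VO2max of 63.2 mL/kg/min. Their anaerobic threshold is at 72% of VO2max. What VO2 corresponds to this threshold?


Anaerobic threshold VO2 = VO2max * 72%
= 63.2 * 0.72
= 45.5 mL/kg/min

45.5 mL/kg/min


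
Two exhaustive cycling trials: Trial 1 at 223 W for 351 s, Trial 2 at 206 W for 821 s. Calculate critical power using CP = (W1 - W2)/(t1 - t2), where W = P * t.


W1 = 223 * 351 = 78273 J
W2 = 206 * 821 = 169126 J
CP = (78273 - 169126) / (351 - 821)
= -90853 / -470
= 193.3 W

193.3 W


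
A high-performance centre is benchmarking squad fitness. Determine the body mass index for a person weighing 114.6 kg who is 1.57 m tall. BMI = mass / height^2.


BMI = mass / height^2
= 114.6 / 1.57^2
= 114.6 / 2.4649
= 46.49 kg/m^2

46.49 kg/m^2


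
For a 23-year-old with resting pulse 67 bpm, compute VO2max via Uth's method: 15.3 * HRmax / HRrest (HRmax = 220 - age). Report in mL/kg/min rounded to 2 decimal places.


Step 1: HRmax = 220 - 23 = 197 bpm
Step 2: Ratio = 197 / 67 = 2.9403
Step 3: VO2max = 15.3 * 2.9403 = 44.99 mL/kg/min

44.99 mL/kg/min


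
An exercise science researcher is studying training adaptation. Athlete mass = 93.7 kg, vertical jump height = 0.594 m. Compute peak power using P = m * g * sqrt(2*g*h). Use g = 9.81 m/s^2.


sqrt(2 * 9.81 * 0.594) = sqrt(11.65428) = 3.413837 m/s
P = 93.7 * 9.81 * 3.413837
= 3137.99 W

3137.99 W


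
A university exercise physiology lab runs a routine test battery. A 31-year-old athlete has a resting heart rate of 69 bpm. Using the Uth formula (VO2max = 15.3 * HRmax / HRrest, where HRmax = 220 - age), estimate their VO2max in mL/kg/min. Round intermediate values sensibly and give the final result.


HRmax = 220 - 31 = 189 bpm
Ratio = HRmax / HRrest = 189 / 69 = 2.7391
VO2max = 15.3 * 2.7391 = 41.91 mL/kg/min

41.91 mL/kg/min


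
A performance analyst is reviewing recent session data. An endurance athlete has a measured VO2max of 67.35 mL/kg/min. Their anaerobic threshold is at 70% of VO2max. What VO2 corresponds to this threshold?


Anaerobic threshold VO2 = VO2max * 70%
= 67.35 * 0.7
= 47.15 mL/kg/min

47.15 mL/kg/min


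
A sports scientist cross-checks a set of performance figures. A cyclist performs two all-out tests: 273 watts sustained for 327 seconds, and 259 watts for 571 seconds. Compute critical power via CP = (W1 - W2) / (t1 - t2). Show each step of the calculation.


W1 = P1 * t1 = 273 * 327 = 89271 J
W2 = P2 * t2 = 259 * 571 = 147889 J
CP = (89271 - 147889) / (327 - 571)
= 240.24 W

240.24 W


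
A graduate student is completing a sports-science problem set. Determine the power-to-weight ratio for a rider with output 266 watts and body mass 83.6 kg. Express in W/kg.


P/W = 266 / 83.6 = 3.182 W/kg

3.182 W/kg


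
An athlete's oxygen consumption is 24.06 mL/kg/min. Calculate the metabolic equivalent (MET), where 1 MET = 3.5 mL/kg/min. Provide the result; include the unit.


MET = VO2 / 3.5
= 24.06 / 3.5
= 6.87 METs

6.87 METs


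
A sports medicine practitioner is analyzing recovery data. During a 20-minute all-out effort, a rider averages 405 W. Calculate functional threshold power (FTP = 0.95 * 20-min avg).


FTP = 0.95 * 405
= 384.75 W

384.75 W


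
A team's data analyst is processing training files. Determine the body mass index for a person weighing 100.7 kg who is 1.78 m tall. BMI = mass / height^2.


BMI = mass / height^2
= 100.7 / 1.78^2
= 100.7 / 3.1684
= 31.78 kg/m^2

31.78 kg/m^2


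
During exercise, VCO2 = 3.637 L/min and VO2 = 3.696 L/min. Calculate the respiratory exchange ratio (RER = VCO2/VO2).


RER = VCO2 / VO2
= 3.637 / 3.696
= 0.984

0.984


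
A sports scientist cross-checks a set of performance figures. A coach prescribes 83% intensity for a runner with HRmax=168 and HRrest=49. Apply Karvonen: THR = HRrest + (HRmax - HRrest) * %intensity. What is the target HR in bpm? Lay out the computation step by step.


Heart rate reserve = 168 - 49 = 119
Intensity fraction = 83 / 100 = 0.83
THR = 49 + 119 * 0.83 = 147.77 bpm

147.77 bpm


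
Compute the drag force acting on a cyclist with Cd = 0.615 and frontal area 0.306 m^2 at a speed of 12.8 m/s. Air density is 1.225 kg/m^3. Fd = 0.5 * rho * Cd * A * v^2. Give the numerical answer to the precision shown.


Step 1: v^2 = 163.84
Step 2: Fd = 0.5 * 1.225 * 0.615 * 0.306 * 163.84
= 18.885 N

18.885 N


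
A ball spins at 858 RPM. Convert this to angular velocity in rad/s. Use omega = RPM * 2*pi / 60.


omega = 858 * 2 * pi / 60
= 858 * 6.28318531 / 60
= 5390.973 / 60
= 89.85 rad/s

89.85 rad/s


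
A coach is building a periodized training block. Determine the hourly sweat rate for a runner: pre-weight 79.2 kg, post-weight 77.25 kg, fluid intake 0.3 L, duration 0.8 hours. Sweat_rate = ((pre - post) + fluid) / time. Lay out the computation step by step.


Mass lost = 79.2 - 77.25 = 1.95 kg
Add fluid consumed: 1.95 + 0.3 = 2.25 L total sweat
Sweat rate = 2.25 / 0.8 = 2.813 L/h

2.813 L/h


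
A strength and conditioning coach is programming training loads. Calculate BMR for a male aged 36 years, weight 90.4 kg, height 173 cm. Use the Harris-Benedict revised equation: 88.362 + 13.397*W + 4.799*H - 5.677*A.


Substituting values:
W term = 13.397 * 90.4 = 1211.0888
H term = 4.799 * 173 = 830.227
A term = 5.677 * 36 = 204.372
BMR = 1925.31 kcal/day

1925.31 kcal/day


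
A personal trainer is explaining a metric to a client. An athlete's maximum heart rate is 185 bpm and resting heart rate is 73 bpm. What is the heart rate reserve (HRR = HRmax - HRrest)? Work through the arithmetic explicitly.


HRR = HRmax - HRrest
= 185 - 73
= 112 bpm

112 bpm


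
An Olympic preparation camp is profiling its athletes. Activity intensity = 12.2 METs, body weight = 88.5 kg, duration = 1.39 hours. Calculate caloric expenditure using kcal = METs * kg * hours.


kcal = 12.2 * 88.5 * 1.39
= 1079.7 * 1.39
= 1500.78 kcal

1500.78 kcal


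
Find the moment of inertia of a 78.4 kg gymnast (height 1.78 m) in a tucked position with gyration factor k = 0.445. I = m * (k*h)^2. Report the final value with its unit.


Radius of gyration = 0.445 * 1.78 = 0.7921 m
I = 78.4 * 0.7921^2
= 78.4 * 0.627422
= 49.19 kg*m^2

49.19 kg*m^2


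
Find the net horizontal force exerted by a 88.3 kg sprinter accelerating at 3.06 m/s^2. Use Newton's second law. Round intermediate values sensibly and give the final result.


Newton's second law: F = m * a
F = 88.3 * 3.06 = 270.2 N

270.2 N


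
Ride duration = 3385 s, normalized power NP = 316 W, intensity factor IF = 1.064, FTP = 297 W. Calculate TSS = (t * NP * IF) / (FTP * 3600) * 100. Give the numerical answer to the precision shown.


Numerator = 3385 * 316 * 1.064 = 1138118.24
Denominator = 297 * 3600 = 1069200
TSS = 1138118.24 / 1069200 * 100
= 106.45

106.45 TSS


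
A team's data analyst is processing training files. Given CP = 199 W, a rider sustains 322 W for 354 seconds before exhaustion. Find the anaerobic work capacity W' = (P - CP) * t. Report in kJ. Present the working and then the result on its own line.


Excess power = 322 - 199 = 123 W
Work above CP = 123 * 354 = 43542 J
W' = 43.542 kJ

43.542 kJ


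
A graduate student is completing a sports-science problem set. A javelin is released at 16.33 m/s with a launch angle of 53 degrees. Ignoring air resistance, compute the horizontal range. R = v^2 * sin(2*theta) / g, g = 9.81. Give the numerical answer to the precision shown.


Launch speed squared = 266.6689
sin(2 * 53 deg) = 0.961262
Range = 266.6689 * 0.961262 / 9.81
= 26.13 m

26.13 m


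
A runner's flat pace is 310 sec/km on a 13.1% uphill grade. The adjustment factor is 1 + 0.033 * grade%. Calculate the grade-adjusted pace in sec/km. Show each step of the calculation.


Factor = 1 + 0.033 * 13.1 = 1.4323
Adjusted pace = 310 * 1.4323
= 444.01 sec/km

444.01 s/km


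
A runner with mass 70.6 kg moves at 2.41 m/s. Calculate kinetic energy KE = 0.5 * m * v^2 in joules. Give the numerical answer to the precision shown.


v^2 = 2.41^2 = 5.8081
KE = 0.5 * 70.6 * 5.8081
= 205.03 J

205.03 J


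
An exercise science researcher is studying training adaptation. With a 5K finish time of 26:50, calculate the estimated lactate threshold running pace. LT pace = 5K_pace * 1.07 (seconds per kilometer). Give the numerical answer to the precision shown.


Race duration = 1610 s for 5 km
Average pace = 1610 / 5 = 322.0 s/km
LT pace = 322.0 * 1.07
= 344.54 s/km

344.54 s/km


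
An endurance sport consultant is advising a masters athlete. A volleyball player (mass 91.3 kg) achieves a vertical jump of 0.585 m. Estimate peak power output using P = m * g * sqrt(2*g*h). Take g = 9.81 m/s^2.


2 * g * h = 2 * 9.81 * 0.585 = 11.4777
sqrt(11.4777) = 3.387875 m/s
P = 91.3 * 9.81 * 3.387875 = 3034.36 W

3034.36 W
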